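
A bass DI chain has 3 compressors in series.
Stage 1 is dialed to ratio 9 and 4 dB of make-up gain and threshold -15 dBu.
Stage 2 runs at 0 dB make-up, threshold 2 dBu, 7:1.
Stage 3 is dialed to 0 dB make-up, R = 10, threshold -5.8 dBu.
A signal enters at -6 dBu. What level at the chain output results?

-10 dBu

Stage 1: 9 dB above -15 dBu, reduced 9:1 to 1 dB above → -14 dBu; +4 dB make-up → -10 dBu.
Stage 2: -10 dBu ≤ 2 dBu, so stage 2 doesn't engage; output -10 dBu.
Stage 3: below threshold (-10 ≤ -5.8); passes unchanged; output -10 dBu.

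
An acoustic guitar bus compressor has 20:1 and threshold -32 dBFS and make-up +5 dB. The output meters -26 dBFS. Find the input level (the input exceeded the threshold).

Stripping the +5 dB make-up gives -31 dBFS at the gain stage.
Post-compression overshoot = -31 − (-32) = 1 dB.
Input overshoot = R × output overshoot = 20 dB → input = -32 + 20 = -12 dBFS.

-12 dBFS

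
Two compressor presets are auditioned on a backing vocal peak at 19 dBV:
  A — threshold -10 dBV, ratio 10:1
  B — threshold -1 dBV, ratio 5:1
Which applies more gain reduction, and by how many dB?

A: GR = 29 − 29/10 = 26.1 dB.
B: GR = 20 − 20/5 = 16 dB.
A applies 10.1 dB more gain reduction.

A, by 10.1 dB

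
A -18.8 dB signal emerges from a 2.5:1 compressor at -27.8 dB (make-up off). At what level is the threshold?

Input is 15 dB above T (since output overshoot × R = input overshoot: (-27.8 − T)·2.5 = -18.8 − T gives T = -33.8 dB).
Check: -33.8 + (-18.8 − (-33.8))/2.5 = -33.8 + 6 = -27.8 dB. ✓

-33.8 dB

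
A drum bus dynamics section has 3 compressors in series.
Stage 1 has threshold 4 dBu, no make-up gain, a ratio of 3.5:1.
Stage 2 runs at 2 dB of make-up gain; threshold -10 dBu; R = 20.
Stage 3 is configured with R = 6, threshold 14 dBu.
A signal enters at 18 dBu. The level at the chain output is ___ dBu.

Stage 1: 18 dBu is 14 dB over 4 dBu; at 3.5:1 that becomes 4 dB over, giving 8 dBu.
Stage 2: 8 dBu is 18 dB over -10 dBu; at 20:1 that becomes 0.9 dB over, giving -9.1 dBu; +2 dB make-up → -7.1 dBu.
Stage 3: below threshold (-7.1 ≤ 14); passes unchanged; output -7.1 dBu.

-7.1 dBu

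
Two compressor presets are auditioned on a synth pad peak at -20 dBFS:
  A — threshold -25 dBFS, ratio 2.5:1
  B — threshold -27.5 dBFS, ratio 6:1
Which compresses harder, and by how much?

B, by 3.25 dB

A: 5 dB over, compressed to 2 dB over, so 3 dB of GR.
B: 7.5 dB over, compressed to 1.25 dB over, so 6.25 dB of GR.
Difference: 3.25 dB in favour of B.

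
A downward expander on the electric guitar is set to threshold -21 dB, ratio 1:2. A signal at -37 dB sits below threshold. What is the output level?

Below threshold, a 1:2 expander applies gain = (2−1)×(T − x) of attenuation.
(2−1) × 16 = 16 dB, so output = -37 − 16 = -53 dB.

-53 dB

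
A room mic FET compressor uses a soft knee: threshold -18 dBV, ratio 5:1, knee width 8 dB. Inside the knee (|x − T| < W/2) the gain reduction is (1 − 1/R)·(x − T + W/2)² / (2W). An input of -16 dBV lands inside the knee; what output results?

x − T + W/2 = -16 − (-18) + 4 = 6.
GR = (1 − 1/5) × 6² / 16 = 0.8 × 36 / 16 = 1.8 dB.
Output = -16 − 1.8 = -17.8 dBV.

-17.8 dBV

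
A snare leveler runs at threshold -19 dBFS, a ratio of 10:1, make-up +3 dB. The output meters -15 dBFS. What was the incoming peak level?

-9 dBFS

Remove make-up: -15 − 3 = -18 dBFS.
The compressed level sits -18 − (-19) = 1 dB over threshold.
Undo the ratio: input overshoot = 1 × 10 = 10 dB, giving input = -9 dBFS.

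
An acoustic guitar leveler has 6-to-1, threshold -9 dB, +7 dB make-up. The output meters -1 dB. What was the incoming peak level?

Remove make-up: -1 − 7 = -8 dB.
That's 1 dB above the -9 dB threshold.
Before 6:1 compression the overshoot was 1 × 6 = 6 dB, so input = -9 + 6 = -3 dB.

-3 dB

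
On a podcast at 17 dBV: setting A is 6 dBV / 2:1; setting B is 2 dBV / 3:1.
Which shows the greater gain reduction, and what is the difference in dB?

A: GR = 11 − 11/2 = 5.5 dB.
B: GR = 15 − 15/3 = 10 dB.
Difference: 4.5 dB in favour of B.

B, by 4.5 dB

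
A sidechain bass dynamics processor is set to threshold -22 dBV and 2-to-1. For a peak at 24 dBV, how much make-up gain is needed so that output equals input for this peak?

23 dB

Without make-up, output = threshold + overshoot/2 = -22 + 23 = 1 dBV.
Gap to target: 23 dB.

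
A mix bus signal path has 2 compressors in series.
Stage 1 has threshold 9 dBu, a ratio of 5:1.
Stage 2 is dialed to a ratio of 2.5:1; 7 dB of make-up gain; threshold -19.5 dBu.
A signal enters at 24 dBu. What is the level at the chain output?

0.1 dBu

Stage 1: 15 dB above 9 dBu, reduced 5:1 to 3 dB above → 12 dBu.
Stage 2: overshoot 31.5 dB → 31.5/2.5 = 12.6 dB → -6.9 dBu; +7 dB make-up → 0.1 dBu.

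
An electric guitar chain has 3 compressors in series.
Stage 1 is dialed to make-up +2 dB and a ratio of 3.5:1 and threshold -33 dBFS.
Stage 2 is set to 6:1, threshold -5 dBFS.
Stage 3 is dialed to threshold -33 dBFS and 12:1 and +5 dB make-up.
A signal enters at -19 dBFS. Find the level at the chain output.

-27.5 dBFS

Stage 1: -19 dBFS is 14 dB over -33 dBFS; at 3.5:1 that becomes 4 dB over, giving -29 dBFS; +2 dB make-up → -27 dBFS.
Stage 2: below threshold (-27 ≤ -5); passes unchanged; output -27 dBFS.
Stage 3: 6 dB above -33 dBFS, reduced 12:1 to 0.5 dB above → -32.5 dBFS; +5 dB make-up → -27.5 dBFS.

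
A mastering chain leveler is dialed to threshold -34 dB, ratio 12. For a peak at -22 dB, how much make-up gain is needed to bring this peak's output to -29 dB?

Without make-up, output = threshold + overshoot/12 = -34 + 1 = -33 dB.
Gap to target: 4 dB.

4 dB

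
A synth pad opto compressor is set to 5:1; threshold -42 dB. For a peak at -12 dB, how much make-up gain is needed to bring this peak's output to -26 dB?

10 dB

Overshoot 30 dB → 30/5 = 6 dB after compression, so the compressed level is -42 + 6 = -36 dB.
Make-up = target − compressed = -26 − (-36) = 10 dB.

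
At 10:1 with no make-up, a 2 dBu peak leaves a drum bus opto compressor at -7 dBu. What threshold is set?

-8 dBu

Gain reduction = 2 − (-7) = 9 dB; output overshoot = GR / (R − 1) = 9 / 9 = 1 dB.
Threshold = output − output overshoot = -7 − 1 = -8 dBu.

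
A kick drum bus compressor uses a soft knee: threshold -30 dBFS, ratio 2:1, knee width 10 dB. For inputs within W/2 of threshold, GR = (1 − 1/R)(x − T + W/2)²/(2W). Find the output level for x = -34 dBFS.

-34.025 dBFS

x − T + W/2 = -34 − (-30) + 5 = 1.
GR = (1 − 1/2) × 1² / 20 = 0.5 × 1 / 20 = 0.025 dB.
Output = -34 − 0.025 = -34.025 dBFS.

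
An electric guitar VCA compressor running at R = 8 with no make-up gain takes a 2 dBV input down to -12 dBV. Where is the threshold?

Input is 16 dB above T (since output overshoot × R = input overshoot: (-12 − T)·8 = 2 − T gives T = -14 dBV).
Check: -14 + (2 − (-14))/8 = -14 + 2 = -12 dBV. ✓

-14 dBV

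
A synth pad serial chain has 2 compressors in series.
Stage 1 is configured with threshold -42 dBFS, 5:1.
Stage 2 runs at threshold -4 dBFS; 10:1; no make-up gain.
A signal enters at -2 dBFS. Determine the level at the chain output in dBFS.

Stage 1: 40 dB above -42 dBFS, reduced 5:1 to 8 dB above → -34 dBFS.
Stage 2: -34 dBFS ≤ -4 dBFS, so stage 2 doesn't engage; output -34 dBFS.

-34 dBFS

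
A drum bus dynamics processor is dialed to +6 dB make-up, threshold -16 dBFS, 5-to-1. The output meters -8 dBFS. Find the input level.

Stripping the +6 dB make-up gives -14 dBFS at the gain stage.
Post-compression overshoot = -14 − (-16) = 2 dB.
Input overshoot = R × output overshoot = 10 dB → input = -16 + 10 = -6 dBFS.

-6 dBFS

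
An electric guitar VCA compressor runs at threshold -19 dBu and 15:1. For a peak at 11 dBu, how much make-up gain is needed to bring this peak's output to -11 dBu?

Overshoot 30 dB → 30/15 = 2 dB after compression, so the compressed level is -19 + 2 = -17 dBu.
Make-up = target − compressed = -11 − (-17) = 6 dB.

6 dB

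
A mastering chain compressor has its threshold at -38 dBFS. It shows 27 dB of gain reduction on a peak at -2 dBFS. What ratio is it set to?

Input overshoot = -2 − (-38) = 36 dB.
Output overshoot = 36 − 27 = 9 dB.
Ratio = input overshoot / output overshoot = 36 / 9 = 4.

4:1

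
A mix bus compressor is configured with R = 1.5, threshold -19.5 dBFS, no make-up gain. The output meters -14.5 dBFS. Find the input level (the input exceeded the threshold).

Post-compression overshoot = -14.5 − (-19.5) = 5 dB.
Before 1.5:1 compression the overshoot was 5 × 1.5 = 7.5 dB, so input = -19.5 + 7.5 = -12 dBFS.

-12 dBFS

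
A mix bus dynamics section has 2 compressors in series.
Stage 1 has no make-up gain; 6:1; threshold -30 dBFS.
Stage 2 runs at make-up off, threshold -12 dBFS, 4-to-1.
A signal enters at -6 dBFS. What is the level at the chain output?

-26 dBFS

Stage 1: -6 dBFS is 24 dB over -30 dBFS; at 6:1 that becomes 4 dB over, giving -26 dBFS.
Stage 2: below threshold (-26 ≤ -12); passes unchanged; output -26 dBFS.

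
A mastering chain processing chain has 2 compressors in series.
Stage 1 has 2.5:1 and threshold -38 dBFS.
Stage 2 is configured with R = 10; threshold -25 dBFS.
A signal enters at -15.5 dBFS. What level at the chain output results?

-29 dBFS

Stage 1: overshoot 22.5 dB → 22.5/2.5 = 9 dB → -29 dBFS.
Stage 2: -29 dBFS is at or below the -25 dBFS threshold — no compression; output -29 dBFS.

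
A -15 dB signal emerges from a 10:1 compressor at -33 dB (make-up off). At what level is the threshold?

-35 dB

Gain reduction = -15 − (-33) = 18 dB; output overshoot = GR / (R − 1) = 18 / 9 = 2 dB.
Threshold = output − output overshoot = -33 − 2 = -35 dB.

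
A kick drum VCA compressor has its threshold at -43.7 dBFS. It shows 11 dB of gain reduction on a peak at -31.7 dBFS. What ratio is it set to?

Input overshoot = -31.7 − (-43.7) = 12 dB.
Output overshoot = 12 − 11 = 1 dB.
Ratio = input overshoot / output overshoot = 12 / 1 = 12.

12:1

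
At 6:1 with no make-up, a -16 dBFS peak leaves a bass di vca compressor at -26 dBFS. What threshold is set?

-28 dBFS

Gain reduction = -16 − (-26) = 10 dB; output overshoot = GR / (R − 1) = 10 / 5 = 2 dB.
Threshold = output − output overshoot = -26 − 2 = -28 dBFS.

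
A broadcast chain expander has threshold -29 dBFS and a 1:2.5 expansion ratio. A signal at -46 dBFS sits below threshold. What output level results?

Below threshold, a 1:2.5 expander applies gain = (2.5−1)×(T − x) of attenuation.
(2.5−1) × 17 = 25.5 dB, so output = -46 − 25.5 = -71.5 dBFS.

-71.5 dBFS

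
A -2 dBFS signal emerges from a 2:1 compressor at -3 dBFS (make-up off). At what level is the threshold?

Input is 2 dB above T (since output overshoot × R = input overshoot: (-3 − T)·2 = -2 − T gives T = -4 dBFS).
Check: -4 + (-2 − (-4))/2 = -4 + 1 = -3 dBFS. ✓

-4 dBFS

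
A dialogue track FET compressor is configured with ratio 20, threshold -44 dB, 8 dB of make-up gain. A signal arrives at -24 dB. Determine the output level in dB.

-35 dB

The input is 20 dB above the -44 dB threshold.
The 20 dB excess becomes 1 dB after 20:1 reduction.
That puts the output at -43 dB; make-up adds 8 dB, giving -35 dB.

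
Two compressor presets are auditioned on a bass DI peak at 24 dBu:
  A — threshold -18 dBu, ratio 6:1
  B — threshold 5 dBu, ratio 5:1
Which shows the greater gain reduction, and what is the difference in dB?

A, by 19.8 dB

A: 42 dB over, compressed to 7 dB over, so 35 dB of GR.
B: 19 dB over, compressed to 3.8 dB over, so 15.2 dB of GR.
A applies 19.8 dB more gain reduction.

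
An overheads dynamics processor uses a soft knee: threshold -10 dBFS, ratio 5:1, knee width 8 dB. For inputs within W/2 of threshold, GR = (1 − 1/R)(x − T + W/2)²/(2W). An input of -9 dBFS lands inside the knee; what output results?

x − T + W/2 = -9 − (-10) + 4 = 5.
GR = (1 − 1/5) × 5² / 16 = 0.8 × 25 / 16 = 1.25 dB.
Output = -9 − 1.25 = -10.25 dBFS.

-10.25 dBFS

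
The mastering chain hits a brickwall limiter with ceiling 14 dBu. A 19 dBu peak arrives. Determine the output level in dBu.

14 dBu

A brickwall limiter is an ∞:1 compressor: any input above the ceiling is clamped to 14 dBu.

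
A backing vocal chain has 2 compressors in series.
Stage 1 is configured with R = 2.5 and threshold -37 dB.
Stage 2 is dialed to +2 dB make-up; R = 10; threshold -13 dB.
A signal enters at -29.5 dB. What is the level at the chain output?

Stage 1: -29.5 dB is 7.5 dB over -37 dB; at 2.5:1 that becomes 3 dB over, giving -34 dB.
Stage 2: below threshold (-34 ≤ -13); passes unchanged; make-up brings it to -32 dB.

-32 dB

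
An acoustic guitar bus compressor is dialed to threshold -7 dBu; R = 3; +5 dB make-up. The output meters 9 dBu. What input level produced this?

26 dBu

Remove make-up: 9 − 5 = 4 dBu.
Post-compression overshoot = 4 − (-7) = 11 dB.
Before 3:1 compression the overshoot was 11 × 3 = 33 dB, so input = -7 + 33 = 26 dBu.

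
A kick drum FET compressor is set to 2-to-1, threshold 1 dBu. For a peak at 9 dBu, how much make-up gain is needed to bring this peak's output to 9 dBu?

4 dB

The peak compresses to 1 + 8/2 = 5 dBu.
To reach 9 dBu requires 9 − 5 = 4 dB of make-up.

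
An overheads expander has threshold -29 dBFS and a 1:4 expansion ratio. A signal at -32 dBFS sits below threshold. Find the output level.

Below threshold, a 1:4 expander applies gain = (4−1)×(T − x) of attenuation.
(4−1) × 3 = 9 dB, so output = -32 − 9 = -41 dBFS.

-41 dBFS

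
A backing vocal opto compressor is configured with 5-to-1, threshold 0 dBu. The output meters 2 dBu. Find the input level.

Post-compression overshoot = 2 − 0 = 2 dB.
Undo the ratio: input overshoot = 2 × 5 = 10 dB, giving input = 10 dBu.

10 dBu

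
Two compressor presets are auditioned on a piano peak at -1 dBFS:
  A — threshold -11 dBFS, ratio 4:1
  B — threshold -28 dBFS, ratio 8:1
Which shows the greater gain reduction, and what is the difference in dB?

A: overshoot 10 dB → output overshoot 2.5 dB → GR 7.5 dB.
B: overshoot 27 dB → output overshoot 3.375 dB → GR 23.625 dB.
B reduces 16.125 dB more.

B, by 16.125 dB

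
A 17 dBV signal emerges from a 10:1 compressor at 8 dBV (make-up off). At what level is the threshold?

7 dBV

Input is 10 dB above T (since output overshoot × R = input overshoot: (8 − T)·10 = 17 − T gives T = 7 dBV).
Check: 7 + (17 − 7)/10 = 7 + 1 = 8 dBV. ✓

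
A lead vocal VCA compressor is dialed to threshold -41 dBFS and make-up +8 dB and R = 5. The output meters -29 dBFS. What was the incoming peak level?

Remove make-up: -29 − 8 = -37 dBFS.
Post-compression overshoot = -37 − (-41) = 4 dB.
Input overshoot = R × output overshoot = 20 dB → input = -41 + 20 = -21 dBFS.

-21 dBFS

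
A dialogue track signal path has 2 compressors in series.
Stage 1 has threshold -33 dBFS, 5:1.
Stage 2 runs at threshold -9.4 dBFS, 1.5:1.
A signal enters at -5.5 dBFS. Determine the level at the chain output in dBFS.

Stage 1: 27.5 dB above -33 dBFS, reduced 5:1 to 5.5 dB above → -27.5 dBFS.
Stage 2: -27.5 dBFS ≤ -9.4 dBFS, so stage 2 doesn't engage; output -27.5 dBFS.

-27.5 dBFS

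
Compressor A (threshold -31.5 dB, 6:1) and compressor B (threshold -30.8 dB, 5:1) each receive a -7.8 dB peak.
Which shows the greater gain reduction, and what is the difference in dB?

A, by 1.35 dB

A: 23.7 dB over, compressed to 3.95 dB over, so 19.75 dB of GR.
B: 23 dB over, compressed to 4.6 dB over, so 18.4 dB of GR.
A applies 1.35 dB more gain reduction.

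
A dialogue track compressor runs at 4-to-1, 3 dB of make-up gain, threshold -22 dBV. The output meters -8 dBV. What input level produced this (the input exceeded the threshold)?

22 dBV

Before make-up, the level was -8 − 3 = -11 dBV.
The compressed level sits -11 − (-22) = 11 dB over threshold.
Before 4:1 compression the overshoot was 11 × 4 = 44 dB, so input = -22 + 44 = 22 dBV.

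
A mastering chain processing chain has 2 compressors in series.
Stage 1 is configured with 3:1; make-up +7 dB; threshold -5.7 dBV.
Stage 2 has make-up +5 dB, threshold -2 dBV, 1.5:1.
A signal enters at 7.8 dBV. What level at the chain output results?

Stage 1: 7.8 dBV is 13.5 dB over -5.7 dBV; at 3:1 that becomes 4.5 dB over, giving -1.2 dBV; +7 dB make-up → 5.8 dBV.
Stage 2: overshoot 7.8 dB → 7.8/1.5 = 5.2 dB → 3.2 dBV; +5 dB make-up → 8.2 dBV.

8.2 dBV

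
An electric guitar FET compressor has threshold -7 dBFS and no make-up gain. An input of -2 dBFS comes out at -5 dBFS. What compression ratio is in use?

Input overshoot = -2 − (-7) = 5 dB; output overshoot = -5 − (-7) = 2 dB.
Ratio = 5 / 2 = 2.5.

2.5:1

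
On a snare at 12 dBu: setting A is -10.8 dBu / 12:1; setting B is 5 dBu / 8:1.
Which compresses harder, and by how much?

A, by 14.775 dB

A: overshoot 22.8 dB → output overshoot 1.9 dB → GR 20.9 dB.
B: overshoot 7 dB → output overshoot 0.875 dB → GR 6.125 dB.
A reduces 14.775 dB more.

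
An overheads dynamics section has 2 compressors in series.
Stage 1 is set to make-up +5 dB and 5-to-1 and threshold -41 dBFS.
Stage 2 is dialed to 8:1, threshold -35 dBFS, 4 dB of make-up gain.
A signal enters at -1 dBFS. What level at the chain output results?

-30.125 dBFS

Stage 1: 40 dB above -41 dBFS, reduced 5:1 to 8 dB above → -33 dBFS; +5 dB make-up → -28 dBFS.
Stage 2: 7 dB above -35 dBFS, reduced 8:1 to 0.875 dB above → -34.125 dBFS; +4 dB make-up → -30.125 dBFS.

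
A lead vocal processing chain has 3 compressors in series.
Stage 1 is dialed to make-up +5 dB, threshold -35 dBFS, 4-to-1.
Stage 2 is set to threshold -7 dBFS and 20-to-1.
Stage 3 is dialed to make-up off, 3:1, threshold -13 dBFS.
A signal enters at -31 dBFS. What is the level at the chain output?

-29 dBFS

Stage 1: -31 dBFS is 4 dB over -35 dBFS; at 4:1 that becomes 1 dB over, giving -34 dBFS; +5 dB make-up → -29 dBFS.
Stage 2: below threshold (-29 ≤ -7); passes unchanged; output -29 dBFS.
Stage 3: -29 dBFS is at or below the -13 dBFS threshold — no compression; output -29 dBFS.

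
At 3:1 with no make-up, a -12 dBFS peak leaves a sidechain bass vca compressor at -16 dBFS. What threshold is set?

-18 dBFS

Gain reduction = -12 − (-16) = 4 dB; output overshoot = GR / (R − 1) = 4 / 2 = 2 dB.
Threshold = output − output overshoot = -16 − 2 = -18 dBFS.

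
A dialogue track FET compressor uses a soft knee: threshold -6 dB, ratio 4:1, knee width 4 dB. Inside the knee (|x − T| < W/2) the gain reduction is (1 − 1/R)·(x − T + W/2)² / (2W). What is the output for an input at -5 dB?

-5.84375 dB

x − T + W/2 = -5 − (-6) + 2 = 3.
GR = (1 − 1/4) × 3² / 8 = 0.75 × 9 / 8 = 0.84375 dB.
Output = -5 − 0.84375 = -5.84375 dB.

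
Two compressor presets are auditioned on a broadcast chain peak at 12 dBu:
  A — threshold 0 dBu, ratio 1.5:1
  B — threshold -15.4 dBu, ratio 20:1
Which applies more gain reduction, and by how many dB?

B, by 22.03 dB

A: overshoot 12 dB → output overshoot 8 dB → GR 4 dB.
B: overshoot 27.4 dB → output overshoot 1.37 dB → GR 26.03 dB.
B reduces 22.03 dB more.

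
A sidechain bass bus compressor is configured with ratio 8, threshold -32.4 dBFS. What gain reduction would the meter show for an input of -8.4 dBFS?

The signal is 24 dB above threshold.
At 8:1, output sits 24/8 = 3 dB above threshold.
So the signal is attenuated by 24 − 3 = 21 dB.

21 dB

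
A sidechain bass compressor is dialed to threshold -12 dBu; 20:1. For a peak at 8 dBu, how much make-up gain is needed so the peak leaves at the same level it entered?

19 dB

Overshoot 20 dB → 20/20 = 1 dB after compression, so the compressed level is -12 + 1 = -11 dBu.
Make-up = target − compressed = 8 − (-11) = 19 dB.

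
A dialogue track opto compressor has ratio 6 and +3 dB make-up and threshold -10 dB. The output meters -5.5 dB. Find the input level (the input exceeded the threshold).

-1 dB

Before make-up, the level was -5.5 − 3 = -8.5 dB.
That's 1.5 dB above the -10 dB threshold.
Before 6:1 compression the overshoot was 1.5 × 6 = 9 dB, so input = -10 + 9 = -1 dB.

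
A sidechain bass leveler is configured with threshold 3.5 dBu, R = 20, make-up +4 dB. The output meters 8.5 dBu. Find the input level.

23.5 dBu

Before make-up, the level was 8.5 − 4 = 4.5 dBu.
Post-compression overshoot = 4.5 − 3.5 = 1 dB.
Undo the ratio: input overshoot = 1 × 20 = 20 dB, giving input = 23.5 dBu.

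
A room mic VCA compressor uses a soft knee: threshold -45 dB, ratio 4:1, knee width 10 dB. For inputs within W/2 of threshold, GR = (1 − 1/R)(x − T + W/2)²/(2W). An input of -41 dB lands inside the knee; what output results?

-44.0375 dB

x − T + W/2 = -41 − (-45) + 5 = 9.
GR = (1 − 1/4) × 9² / 20 = 0.75 × 81 / 20 = 3.0375 dB.
Output = -41 − 3.0375 = -44.0375 dB.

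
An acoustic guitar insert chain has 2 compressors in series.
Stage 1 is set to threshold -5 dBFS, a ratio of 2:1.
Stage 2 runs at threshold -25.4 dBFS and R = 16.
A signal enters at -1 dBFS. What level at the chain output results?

-24 dBFS

Stage 1: -1 dBFS is 4 dB over -5 dBFS; at 2:1 that becomes 2 dB over, giving -3 dBFS.
Stage 2: 22.4 dB above -25.4 dBFS, reduced 16:1 to 1.4 dB above → -24 dBFS.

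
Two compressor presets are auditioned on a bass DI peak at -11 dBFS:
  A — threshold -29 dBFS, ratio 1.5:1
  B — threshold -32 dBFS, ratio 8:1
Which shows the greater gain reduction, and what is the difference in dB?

B, by 12.375 dB

A: GR = 18 − 18/1.5 = 6 dB.
B: GR = 21 − 21/8 = 18.375 dB.
Difference: 12.375 dB in favour of B.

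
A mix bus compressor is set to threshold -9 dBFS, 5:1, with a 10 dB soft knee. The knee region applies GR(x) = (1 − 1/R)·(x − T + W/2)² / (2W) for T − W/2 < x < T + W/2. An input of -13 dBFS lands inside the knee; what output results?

x − T + W/2 = -13 − (-9) + 5 = 1.
GR = (1 − 1/5) × 1² / 20 = 0.8 × 1 / 20 = 0.04 dB.
Output = -13 − 0.04 = -13.04 dBFS.

-13.04 dBFS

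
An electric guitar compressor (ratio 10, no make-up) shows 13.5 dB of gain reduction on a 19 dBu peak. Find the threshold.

Gain reduction = 19 − 5.5 = 13.5 dB; output overshoot = GR / (R − 1) = 13.5 / 9 = 1.5 dB.
Threshold = output − output overshoot = 5.5 − 1.5 = 4 dBu.

4 dBu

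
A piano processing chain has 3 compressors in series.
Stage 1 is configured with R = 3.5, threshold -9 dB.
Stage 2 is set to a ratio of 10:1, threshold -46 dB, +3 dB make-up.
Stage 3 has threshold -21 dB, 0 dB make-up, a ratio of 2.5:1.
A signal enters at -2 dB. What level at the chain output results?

-39.1 dB

Stage 1: overshoot 7 dB → 7/3.5 = 2 dB → -7 dB.
Stage 2: overshoot 39 dB → 39/10 = 3.9 dB → -42.1 dB; +3 dB make-up → -39.1 dB.
Stage 3: below threshold (-39.1 ≤ -21); passes unchanged; output -39.1 dB.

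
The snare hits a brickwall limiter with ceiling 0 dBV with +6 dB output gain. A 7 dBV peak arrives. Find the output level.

6 dBV

A brickwall limiter is an ∞:1 compressor: any input above the ceiling is clamped to 0 dBV.
Output gain then adds 6 dB: 0 + 6 = 6 dBV.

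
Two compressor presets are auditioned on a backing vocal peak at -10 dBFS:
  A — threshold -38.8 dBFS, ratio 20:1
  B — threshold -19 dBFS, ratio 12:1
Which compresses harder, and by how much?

A: GR = 28.8 − 28.8/20 = 27.36 dB.
B: GR = 9 − 9/12 = 8.25 dB.
A applies 19.11 dB more gain reduction.

A, by 19.11 dB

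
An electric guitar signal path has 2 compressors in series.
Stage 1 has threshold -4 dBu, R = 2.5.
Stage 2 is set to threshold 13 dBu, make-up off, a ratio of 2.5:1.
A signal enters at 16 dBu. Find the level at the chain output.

4 dBu

Stage 1: overshoot 20 dB → 20/2.5 = 8 dB → 4 dBu.
Stage 2: below threshold (4 ≤ 13); passes unchanged; output 4 dBu.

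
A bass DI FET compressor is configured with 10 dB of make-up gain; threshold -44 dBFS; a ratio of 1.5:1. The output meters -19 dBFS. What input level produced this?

-21.5 dBFS

Remove make-up: -19 − 10 = -29 dBFS.
The compressed level sits -29 − (-44) = 15 dB over threshold.
Input overshoot = R × output overshoot = 22.5 dB → input = -44 + 22.5 = -21.5 dBFS.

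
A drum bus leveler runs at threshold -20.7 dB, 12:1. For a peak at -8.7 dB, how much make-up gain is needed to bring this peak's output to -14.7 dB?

5 dB

The peak compresses to -20.7 + 12/12 = -19.7 dB.
To reach -14.7 dB requires -14.7 − (-19.7) = 5 dB of make-up.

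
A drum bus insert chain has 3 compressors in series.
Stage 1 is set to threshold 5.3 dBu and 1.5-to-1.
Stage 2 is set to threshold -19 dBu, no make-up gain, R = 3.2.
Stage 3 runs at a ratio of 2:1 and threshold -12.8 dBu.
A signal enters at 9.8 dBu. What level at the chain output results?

Stage 1: 4.5 dB above 5.3 dBu, reduced 1.5:1 to 3 dB above → 8.3 dBu.
Stage 2: 27.3 dB above -19 dBu, reduced 3.2:1 to 8.53125 dB above → -10.46875 dBu.
Stage 3: overshoot 2.33125 dB → 2.33125/2 = 1.165625 dB → -11.634375 dBu.

-11.634375 dBu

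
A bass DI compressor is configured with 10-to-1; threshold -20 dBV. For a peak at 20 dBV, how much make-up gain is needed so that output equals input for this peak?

36 dB

Overshoot 40 dB → 40/10 = 4 dB after compression, so the compressed level is -20 + 4 = -16 dBV.
Make-up = target − compressed = 20 − (-16) = 36 dB.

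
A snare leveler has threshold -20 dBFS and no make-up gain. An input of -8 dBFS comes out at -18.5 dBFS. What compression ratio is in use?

8:1

Input overshoot = -8 − (-20) = 12 dB; output overshoot = -18.5 − (-20) = 1.5 dB.
Ratio = 12 / 1.5 = 8.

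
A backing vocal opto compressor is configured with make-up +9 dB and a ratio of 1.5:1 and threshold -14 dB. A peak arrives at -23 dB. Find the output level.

-23 dB is 9 dB below the -14 dB threshold, so no gain reduction is applied.
Make-up gain adds 9 dB: -23 + 9 = -14 dB.

-14 dB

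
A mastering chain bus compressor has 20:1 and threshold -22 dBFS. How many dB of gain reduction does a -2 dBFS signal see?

19 dB

Overshoot = -2 − (-22) = 20 dB.
At 20:1, output sits 20/20 = 1 dB above threshold.
Gain reduction = 20 − 1 = 19 dB.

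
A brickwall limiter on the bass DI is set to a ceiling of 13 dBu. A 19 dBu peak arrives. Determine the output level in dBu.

13 dBu

A brickwall limiter is an ∞:1 compressor: any input above the ceiling is clamped to 13 dBu.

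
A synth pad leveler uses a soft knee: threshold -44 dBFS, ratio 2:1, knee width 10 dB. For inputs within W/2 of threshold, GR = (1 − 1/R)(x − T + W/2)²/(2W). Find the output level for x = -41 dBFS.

x − T + W/2 = -41 − (-44) + 5 = 8.
GR = (1 − 1/2) × 8² / 20 = 0.5 × 64 / 20 = 1.6 dB.
Output = -41 − 1.6 = -42.6 dBFS.

-42.6 dBFS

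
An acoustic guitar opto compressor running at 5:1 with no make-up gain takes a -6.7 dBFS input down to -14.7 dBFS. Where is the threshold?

Let T be the threshold. Output overshoot = (input overshoot)/R, so -14.7 − T = (-6.7 − T)/5.
5·(-14.7 − T) = -6.7 − T → 4·T = -73.5 − (-6.7) = -66.8.
T = -66.8/4 = -16.7 dBFS.

-16.7 dBFS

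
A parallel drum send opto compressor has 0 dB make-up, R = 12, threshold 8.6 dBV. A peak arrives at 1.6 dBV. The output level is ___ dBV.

1.6 dBV is 7 dB below the 8.6 dBV threshold, so no gain reduction is applied.
Output = input = 1.6 dBV.

1.6 dBV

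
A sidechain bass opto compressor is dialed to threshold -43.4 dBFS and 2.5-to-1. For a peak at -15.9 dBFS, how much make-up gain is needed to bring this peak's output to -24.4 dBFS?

8 dB

The peak compresses to -43.4 + 27.5/2.5 = -32.4 dBFS.
To reach -24.4 dBFS requires -24.4 − (-32.4) = 8 dB of make-up.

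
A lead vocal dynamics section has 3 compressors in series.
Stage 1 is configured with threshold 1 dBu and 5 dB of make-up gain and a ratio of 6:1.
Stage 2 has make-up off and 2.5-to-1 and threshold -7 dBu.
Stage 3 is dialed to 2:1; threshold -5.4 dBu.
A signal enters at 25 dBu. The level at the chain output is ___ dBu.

-2.8 dBu

Stage 1: 24 dB above 1 dBu, reduced 6:1 to 4 dB above → 5 dBu; +5 dB make-up → 10 dBu.
Stage 2: overshoot 17 dB → 17/2.5 = 6.8 dB → -0.2 dBu.
Stage 3: -0.2 dBu is 5.2 dB over -5.4 dBu; at 2:1 that becomes 2.6 dB over, giving -2.8 dBu.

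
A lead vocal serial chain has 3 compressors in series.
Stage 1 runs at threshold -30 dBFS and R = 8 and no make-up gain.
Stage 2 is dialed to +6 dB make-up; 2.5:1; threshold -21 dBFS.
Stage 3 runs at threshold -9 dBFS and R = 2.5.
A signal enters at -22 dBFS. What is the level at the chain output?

Stage 1: -22 dBFS is 8 dB over -30 dBFS; at 8:1 that becomes 1 dB over, giving -29 dBFS.
Stage 2: -29 dBFS ≤ -21 dBFS, so stage 2 doesn't engage; make-up brings it to -23 dBFS.
Stage 3: below threshold (-23 ≤ -9); passes unchanged; output -23 dBFS.

-23 dBFS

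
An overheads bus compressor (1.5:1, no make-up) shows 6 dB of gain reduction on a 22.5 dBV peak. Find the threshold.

4.5 dBV

Gain reduction = 22.5 − 16.5 = 6 dB; output overshoot = GR / (R − 1) = 6 / 0.5 = 12 dB.
Threshold = output − output overshoot = 16.5 − 12 = 4.5 dBV.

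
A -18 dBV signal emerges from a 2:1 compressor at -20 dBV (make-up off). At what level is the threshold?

Gain reduction = -18 − (-20) = 2 dB; output overshoot = GR / (R − 1) = 2 / 1 = 2 dB.
Threshold = output − output overshoot = -20 − 2 = -22 dBV.

-22 dBV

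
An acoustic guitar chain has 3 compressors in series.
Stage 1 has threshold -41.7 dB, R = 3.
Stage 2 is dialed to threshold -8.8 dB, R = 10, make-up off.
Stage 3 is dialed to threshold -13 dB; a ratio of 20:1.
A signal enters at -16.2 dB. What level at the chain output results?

Stage 1: overshoot 25.5 dB → 25.5/3 = 8.5 dB → -33.2 dB.
Stage 2: -33.2 dB ≤ -8.8 dB, so stage 2 doesn't engage; output -33.2 dB.
Stage 3: -33.2 dB is at or below the -13 dB threshold — no compression; output -33.2 dB.

-33.2 dB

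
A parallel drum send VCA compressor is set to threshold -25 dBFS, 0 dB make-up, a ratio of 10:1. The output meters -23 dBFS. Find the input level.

-5 dBFS

Post-compression overshoot = -23 − (-25) = 2 dB.
Undo the ratio: input overshoot = 2 × 10 = 20 dB, giving input = -5 dBFS.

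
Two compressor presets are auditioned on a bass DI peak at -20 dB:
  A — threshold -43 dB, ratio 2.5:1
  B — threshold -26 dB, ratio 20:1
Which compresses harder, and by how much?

A, by 8.1 dB

A: GR = 23 − 23/2.5 = 13.8 dB.
B: GR = 6 − 6/20 = 5.7 dB.
A applies 8.1 dB more gain reduction.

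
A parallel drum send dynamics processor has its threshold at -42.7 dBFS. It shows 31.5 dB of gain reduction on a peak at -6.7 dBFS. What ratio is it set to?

Input overshoot = -6.7 − (-42.7) = 36 dB.
Output overshoot = 36 − 31.5 = 4.5 dB.
Ratio = input overshoot / output overshoot = 36 / 4.5 = 8.

8:1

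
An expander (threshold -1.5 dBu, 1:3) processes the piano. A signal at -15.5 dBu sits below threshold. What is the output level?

-43.5 dBu

Below threshold, a 1:3 expander applies gain = (3−1)×(T − x) of attenuation.
(3−1) × 14 = 28 dB, so output = -15.5 − 28 = -43.5 dBu.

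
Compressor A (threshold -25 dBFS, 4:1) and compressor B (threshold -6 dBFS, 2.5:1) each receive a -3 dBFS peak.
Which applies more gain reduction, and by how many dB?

A, by 14.7 dB

A: GR = 22 − 22/4 = 16.5 dB.
B: GR = 3 − 3/2.5 = 1.8 dB.
A applies 14.7 dB more gain reduction.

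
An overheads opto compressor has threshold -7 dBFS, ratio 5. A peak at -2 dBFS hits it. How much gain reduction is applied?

4 dB

The signal is 5 dB above threshold.
A 5:1 ratio leaves 1 dB of that excess.
GR = overshoot in − overshoot out = 5 − 1 = 4 dB.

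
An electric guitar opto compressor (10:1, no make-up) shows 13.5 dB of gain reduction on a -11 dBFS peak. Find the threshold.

-26 dBFS

Input is 15 dB above T (since output overshoot × R = input overshoot: (-24.5 − T)·10 = -11 − T gives T = -26 dBFS).
Check: -26 + (-11 − (-26))/10 = -26 + 1.5 = -24.5 dBFS. ✓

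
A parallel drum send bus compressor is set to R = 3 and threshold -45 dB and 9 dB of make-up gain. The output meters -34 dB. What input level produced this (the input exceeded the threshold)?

-39 dB

Remove make-up: -34 − 9 = -43 dB.
The compressed level sits -43 − (-45) = 2 dB over threshold.
Before 3:1 compression the overshoot was 2 × 3 = 6 dB, so input = -45 + 6 = -39 dB.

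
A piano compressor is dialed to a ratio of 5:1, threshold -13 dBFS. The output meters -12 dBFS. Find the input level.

Post-compression overshoot = -12 − (-13) = 1 dB.
Input overshoot = R × output overshoot = 5 dB → input = -13 + 5 = -8 dBFS.

-8 dBFS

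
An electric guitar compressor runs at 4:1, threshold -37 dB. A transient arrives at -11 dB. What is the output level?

-30.5 dB

-11 dB sits 26 dB over threshold.
At 4:1 the overshoot is divided by 4, leaving 6.5 dB above threshold.
Output = -37 + 6.5 = -30.5 dB.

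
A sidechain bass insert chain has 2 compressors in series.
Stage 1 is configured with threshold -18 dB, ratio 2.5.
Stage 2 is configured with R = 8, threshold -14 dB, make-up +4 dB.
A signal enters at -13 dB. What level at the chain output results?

Stage 1: overshoot 5 dB → 5/2.5 = 2 dB → -16 dB.
Stage 2: -16 dB ≤ -14 dB, so stage 2 doesn't engage; make-up brings it to -12 dB.

-12 dB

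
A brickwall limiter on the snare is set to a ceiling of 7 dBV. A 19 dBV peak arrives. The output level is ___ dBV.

At ∞:1, everything above 7 dBV is held at the ceiling.

7 dBV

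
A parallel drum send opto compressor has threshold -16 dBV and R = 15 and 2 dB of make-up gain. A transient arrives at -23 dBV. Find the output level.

-23 dBV is 7 dB below the -16 dBV threshold, so no gain reduction is applied.
Make-up gain adds 2 dB: -23 + 2 = -21 dBV.

-21 dBV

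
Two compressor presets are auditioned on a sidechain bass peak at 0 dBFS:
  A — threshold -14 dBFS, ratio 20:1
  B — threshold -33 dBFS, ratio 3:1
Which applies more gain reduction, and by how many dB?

B, by 8.7 dB

A: overshoot 14 dB → output overshoot 0.7 dB → GR 13.3 dB.
B: overshoot 33 dB → output overshoot 11 dB → GR 22 dB.
Difference: 8.7 dB in favour of B.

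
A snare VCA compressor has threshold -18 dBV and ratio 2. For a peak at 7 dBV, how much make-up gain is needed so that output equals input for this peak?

Overshoot 25 dB → 25/2 = 12.5 dB after compression, so the compressed level is -18 + 12.5 = -5.5 dBV.
Make-up = target − compressed = 7 − (-5.5) = 12.5 dB.

12.5 dB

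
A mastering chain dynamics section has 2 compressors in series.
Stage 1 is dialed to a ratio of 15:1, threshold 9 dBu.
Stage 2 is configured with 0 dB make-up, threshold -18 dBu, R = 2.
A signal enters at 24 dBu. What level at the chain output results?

-4 dBu

Stage 1: 15 dB above 9 dBu, reduced 15:1 to 1 dB above → 10 dBu.
Stage 2: 28 dB above -18 dBu, reduced 2:1 to 14 dB above → -4 dBu.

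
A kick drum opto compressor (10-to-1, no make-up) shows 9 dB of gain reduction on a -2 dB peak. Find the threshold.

Input is 10 dB above T (since output overshoot × R = input overshoot: (-11 − T)·10 = -2 − T gives T = -12 dB).
Check: -12 + (-2 − (-12))/10 = -12 + 1 = -11 dB. ✓

-12 dB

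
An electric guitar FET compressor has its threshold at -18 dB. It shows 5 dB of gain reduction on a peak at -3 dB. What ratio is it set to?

1.5:1

Input overshoot = -3 − (-18) = 15 dB.
Output overshoot = 15 − 5 = 10 dB.
Ratio = input overshoot / output overshoot = 15 / 10 = 1.5.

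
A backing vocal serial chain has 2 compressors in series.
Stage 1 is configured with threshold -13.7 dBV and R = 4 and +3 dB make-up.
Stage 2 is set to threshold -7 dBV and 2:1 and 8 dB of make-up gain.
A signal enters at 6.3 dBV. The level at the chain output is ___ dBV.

Stage 1: overshoot 20 dB → 20/4 = 5 dB → -8.7 dBV; +3 dB make-up → -5.7 dBV.
Stage 2: 1.3 dB above -7 dBV, reduced 2:1 to 0.65 dB above → -6.35 dBV; +8 dB make-up → 1.65 dBV.

1.65 dBV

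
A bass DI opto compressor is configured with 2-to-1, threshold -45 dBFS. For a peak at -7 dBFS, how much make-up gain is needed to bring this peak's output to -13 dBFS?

13 dB

The peak compresses to -45 + 38/2 = -26 dBFS.
To reach -13 dBFS requires -13 − (-26) = 13 dB of make-up.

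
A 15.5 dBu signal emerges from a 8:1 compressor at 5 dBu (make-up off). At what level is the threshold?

Gain reduction = 15.5 − 5 = 10.5 dB; output overshoot = GR / (R − 1) = 10.5 / 7 = 1.5 dB.
Threshold = output − output overshoot = 5 − 1.5 = 3.5 dBu.

3.5 dBu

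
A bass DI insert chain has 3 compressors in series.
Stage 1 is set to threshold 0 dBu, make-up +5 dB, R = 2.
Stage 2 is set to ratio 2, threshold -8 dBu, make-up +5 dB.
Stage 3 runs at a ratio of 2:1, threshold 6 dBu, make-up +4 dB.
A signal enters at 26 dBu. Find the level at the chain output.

12 dBu

Stage 1: 26 dB above 0 dBu, reduced 2:1 to 13 dB above → 13 dBu; +5 dB make-up → 18 dBu.
Stage 2: overshoot 26 dB → 26/2 = 13 dB → 5 dBu; +5 dB make-up → 10 dBu.
Stage 3: 4 dB above 6 dBu, reduced 2:1 to 2 dB above → 8 dBu; +4 dB make-up → 12 dBu.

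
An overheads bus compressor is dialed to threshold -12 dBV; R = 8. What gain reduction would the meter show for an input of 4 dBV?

4 dBV exceeds the threshold by 16 dB.
A 8:1 ratio leaves 2 dB of that excess.
GR = overshoot in − overshoot out = 16 − 2 = 14 dB.

14 dB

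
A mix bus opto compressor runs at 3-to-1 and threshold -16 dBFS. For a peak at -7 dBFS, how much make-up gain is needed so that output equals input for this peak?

Without make-up, output = threshold + overshoot/3 = -16 + 3 = -13 dBFS.
Gap to target: 6 dB.

6 dB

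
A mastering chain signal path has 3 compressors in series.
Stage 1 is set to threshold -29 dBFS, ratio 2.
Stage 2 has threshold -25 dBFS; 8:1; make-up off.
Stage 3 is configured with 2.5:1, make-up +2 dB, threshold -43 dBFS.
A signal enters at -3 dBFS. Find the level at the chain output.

Stage 1: 26 dB above -29 dBFS, reduced 2:1 to 13 dB above → -16 dBFS.
Stage 2: overshoot 9 dB → 9/8 = 1.125 dB → -23.875 dBFS.
Stage 3: -23.875 dBFS is 19.125 dB over -43 dBFS; at 2.5:1 that becomes 7.65 dB over, giving -35.35 dBFS; +2 dB make-up → -33.35 dBFS.

-33.35 dBFS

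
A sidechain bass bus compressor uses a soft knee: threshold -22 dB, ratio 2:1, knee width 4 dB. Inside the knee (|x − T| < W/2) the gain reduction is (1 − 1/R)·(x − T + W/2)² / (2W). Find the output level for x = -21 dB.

x − T + W/2 = -21 − (-22) + 2 = 3.
GR = (1 − 1/2) × 3² / 8 = 0.5 × 9 / 8 = 0.5625 dB.
Output = -21 − 0.5625 = -21.5625 dB.

-21.5625 dB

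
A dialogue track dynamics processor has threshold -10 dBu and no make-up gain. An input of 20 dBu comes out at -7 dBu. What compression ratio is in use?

Input overshoot = 20 − (-10) = 30 dB; output overshoot = -7 − (-10) = 3 dB.
Ratio = 30 / 3 = 10.

10:1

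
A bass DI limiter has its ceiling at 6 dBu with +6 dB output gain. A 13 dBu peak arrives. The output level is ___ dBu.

At ∞:1, everything above 6 dBu is held at the ceiling.
Output gain then adds 6 dB: 6 + 6 = 12 dBu.

12 dBu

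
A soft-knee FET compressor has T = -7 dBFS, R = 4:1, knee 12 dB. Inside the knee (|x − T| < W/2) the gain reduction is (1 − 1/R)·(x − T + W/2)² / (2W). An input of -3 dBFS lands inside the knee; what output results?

x − T + W/2 = -3 − (-7) + 6 = 10.
GR = (1 − 1/4) × 10² / 24 = 0.75 × 100 / 24 = 3.125 dB.
Output = -3 − 3.125 = -6.125 dBFS.

-6.125 dBFS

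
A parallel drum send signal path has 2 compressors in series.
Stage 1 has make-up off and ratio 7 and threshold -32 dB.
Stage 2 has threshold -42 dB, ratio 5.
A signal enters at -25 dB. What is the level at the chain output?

-39.8 dB

Stage 1: -25 dB is 7 dB over -32 dB; at 7:1 that becomes 1 dB over, giving -31 dB.
Stage 2: -31 dB is 11 dB over -42 dB; at 5:1 that becomes 2.2 dB over, giving -39.8 dB.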